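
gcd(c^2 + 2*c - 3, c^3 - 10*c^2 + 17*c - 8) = c - 1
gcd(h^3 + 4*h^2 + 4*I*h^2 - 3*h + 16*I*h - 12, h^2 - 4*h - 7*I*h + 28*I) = 1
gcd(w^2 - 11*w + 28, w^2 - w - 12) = w - 4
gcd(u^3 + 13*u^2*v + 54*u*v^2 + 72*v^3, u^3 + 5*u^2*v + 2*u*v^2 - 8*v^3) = u + 4*v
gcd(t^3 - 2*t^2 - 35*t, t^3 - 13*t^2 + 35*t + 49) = t - 7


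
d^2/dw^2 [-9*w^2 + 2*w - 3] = -18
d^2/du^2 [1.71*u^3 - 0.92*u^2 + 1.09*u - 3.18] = 10.26*u - 1.84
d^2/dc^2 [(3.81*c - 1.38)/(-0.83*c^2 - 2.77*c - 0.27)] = (-(1.66*c + 2.77)*(3.32*c + 5.54)*(3.81*c - 1.38) + (18.9738*c + 18.8166)*(0.83*c^2 + 2.77*c + 0.27))/(0.83*c^2 + 2.77*c + 0.27)^3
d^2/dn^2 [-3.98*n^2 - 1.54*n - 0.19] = -7.96000000000000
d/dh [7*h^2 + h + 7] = 14*h + 1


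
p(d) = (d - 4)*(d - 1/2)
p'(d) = 2*d - 9/2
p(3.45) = -1.62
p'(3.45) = 2.40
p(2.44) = -3.03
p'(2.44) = 0.38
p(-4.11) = 37.39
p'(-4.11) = -12.72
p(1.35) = -2.25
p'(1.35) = -1.80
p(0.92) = -1.29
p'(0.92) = -2.66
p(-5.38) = 55.15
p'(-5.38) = -15.26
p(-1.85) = 13.75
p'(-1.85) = -8.20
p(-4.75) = 45.94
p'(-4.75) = -14.00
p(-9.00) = 123.50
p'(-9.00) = -22.50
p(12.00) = 92.00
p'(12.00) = 19.50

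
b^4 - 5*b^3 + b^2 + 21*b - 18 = (b - 3)^2*(b - 1)*(b + 2)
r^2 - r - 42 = (r - 7)*(r + 6)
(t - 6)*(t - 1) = t^2 - 7*t + 6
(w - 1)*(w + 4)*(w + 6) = w^3 + 9*w^2 + 14*w - 24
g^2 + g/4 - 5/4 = (g - 1)*(g + 5/4)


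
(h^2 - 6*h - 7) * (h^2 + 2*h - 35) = h^4 - 4*h^3 - 54*h^2 + 196*h + 245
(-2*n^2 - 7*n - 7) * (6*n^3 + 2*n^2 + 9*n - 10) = -12*n^5 - 46*n^4 - 74*n^3 - 57*n^2 + 7*n + 70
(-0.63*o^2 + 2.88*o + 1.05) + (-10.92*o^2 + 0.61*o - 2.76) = -11.55*o^2 + 3.49*o - 1.71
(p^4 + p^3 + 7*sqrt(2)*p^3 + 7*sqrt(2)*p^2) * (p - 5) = p^5 - 4*p^4 + 7*sqrt(2)*p^4 - 28*sqrt(2)*p^3 - 5*p^3 - 35*sqrt(2)*p^2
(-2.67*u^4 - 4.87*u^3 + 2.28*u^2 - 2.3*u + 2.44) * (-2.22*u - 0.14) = 5.9274*u^5 + 11.1852*u^4 - 4.3798*u^3 + 4.7868*u^2 - 5.0948*u - 0.3416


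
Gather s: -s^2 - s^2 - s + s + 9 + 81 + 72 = 162 - 2*s^2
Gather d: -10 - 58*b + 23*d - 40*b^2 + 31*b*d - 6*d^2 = -40*b^2 - 58*b - 6*d^2 + d*(31*b + 23) - 10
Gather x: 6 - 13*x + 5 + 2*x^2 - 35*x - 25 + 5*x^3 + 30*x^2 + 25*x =5*x^3 + 32*x^2 - 23*x - 14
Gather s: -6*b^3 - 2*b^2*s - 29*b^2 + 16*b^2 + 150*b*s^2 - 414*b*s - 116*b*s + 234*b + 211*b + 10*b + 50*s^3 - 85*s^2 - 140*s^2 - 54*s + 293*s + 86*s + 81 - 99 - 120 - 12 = -6*b^3 - 13*b^2 + 455*b + 50*s^3 + s^2*(150*b - 225) + s*(-2*b^2 - 530*b + 325) - 150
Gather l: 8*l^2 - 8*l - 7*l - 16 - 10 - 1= 8*l^2 - 15*l - 27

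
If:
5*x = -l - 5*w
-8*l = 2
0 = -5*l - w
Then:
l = -1/4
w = 5/4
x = -6/5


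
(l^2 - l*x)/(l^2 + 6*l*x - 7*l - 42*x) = l*(l - x)/(l^2 + 6*l*x - 7*l - 42*x)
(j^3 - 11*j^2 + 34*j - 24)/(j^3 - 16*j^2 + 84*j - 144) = (j - 1)/(j - 6)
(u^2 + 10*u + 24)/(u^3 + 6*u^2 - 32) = (u + 6)/(u^2 + 2*u - 8)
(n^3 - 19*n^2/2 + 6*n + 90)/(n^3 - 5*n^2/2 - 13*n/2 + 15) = (n^2 - 12*n + 36)/(n^2 - 5*n + 6)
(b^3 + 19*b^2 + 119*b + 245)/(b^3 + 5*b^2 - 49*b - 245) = (b + 7)/(b - 7)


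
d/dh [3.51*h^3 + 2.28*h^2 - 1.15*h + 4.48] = 10.53*h^2 + 4.56*h - 1.15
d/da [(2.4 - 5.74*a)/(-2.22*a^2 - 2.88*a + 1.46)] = (-12.7428*a^2 + 10.656*a - 1.4684)/(4.9284*a^4 + 12.7872*a^3 + 1.812*a^2 - 8.4096*a + 2.1316)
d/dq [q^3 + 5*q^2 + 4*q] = 3*q^2 + 10*q + 4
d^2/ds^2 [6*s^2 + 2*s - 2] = 12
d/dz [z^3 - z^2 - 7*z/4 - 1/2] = 3*z^2 - 2*z - 7/4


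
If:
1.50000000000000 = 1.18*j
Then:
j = 1.27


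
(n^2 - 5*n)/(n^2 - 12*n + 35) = n/(n - 7)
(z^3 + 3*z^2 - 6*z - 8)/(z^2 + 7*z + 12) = (z^2 - z - 2)/(z + 3)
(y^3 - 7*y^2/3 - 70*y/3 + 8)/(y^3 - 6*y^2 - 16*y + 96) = (y - 1/3)/(y - 4)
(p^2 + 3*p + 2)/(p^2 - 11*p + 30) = (p^2 + 3*p + 2)/(p^2 - 11*p + 30)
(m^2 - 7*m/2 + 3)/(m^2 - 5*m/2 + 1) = (2*m - 3)/(2*m - 1)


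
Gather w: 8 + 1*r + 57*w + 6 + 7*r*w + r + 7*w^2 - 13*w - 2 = 2*r + 7*w^2 + w*(7*r + 44) + 12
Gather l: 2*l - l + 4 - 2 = l + 2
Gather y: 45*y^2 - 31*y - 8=45*y^2 - 31*y - 8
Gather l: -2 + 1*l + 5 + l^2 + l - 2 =l^2 + 2*l + 1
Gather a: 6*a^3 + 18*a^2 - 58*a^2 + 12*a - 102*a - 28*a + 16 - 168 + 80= 6*a^3 - 40*a^2 - 118*a - 72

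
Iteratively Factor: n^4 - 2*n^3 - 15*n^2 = (n + 3)*(n^3 - 5*n^2) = (n - 5)*(n + 3)*(n^2) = n*(n - 5)*(n + 3)*(n)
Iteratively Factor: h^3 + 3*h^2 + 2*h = (h)*(h^2 + 3*h + 2) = h*(h + 1)*(h + 2)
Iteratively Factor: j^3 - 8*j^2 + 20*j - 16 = (j - 2)*(j^2 - 6*j + 8) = (j - 2)^2*(j - 4)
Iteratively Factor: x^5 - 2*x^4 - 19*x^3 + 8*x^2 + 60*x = (x - 2)*(x^4 - 19*x^2 - 30*x) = (x - 5)*(x - 2)*(x^3 + 5*x^2 + 6*x) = (x - 5)*(x - 2)*(x + 3)*(x^2 + 2*x) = x*(x - 5)*(x - 2)*(x + 3)*(x + 2)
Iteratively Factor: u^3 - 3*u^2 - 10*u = (u - 5)*(u^2 + 2*u) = u*(u - 5)*(u + 2)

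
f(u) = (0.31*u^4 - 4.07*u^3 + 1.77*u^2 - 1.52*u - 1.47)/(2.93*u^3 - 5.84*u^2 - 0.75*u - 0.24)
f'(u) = (-8.79*u^2 + 11.68*u + 0.75)*(0.31*u^4 - 4.07*u^3 + 1.77*u^2 - 1.52*u - 1.47)/(2.93*u^3 - 5.84*u^2 - 0.75*u - 0.24)^2 + (1.24*u^3 - 12.21*u^2 + 3.54*u - 1.52)/(2.93*u^3 - 5.84*u^2 - 0.75*u - 0.24) = (0.9083*u^6 - 3.62079999999999*u^5 + 17.8852*u^4 + 14.7146*u^3 + 5.6474*u^2 - 18.0192*u - 0.7377)/(8.5849*u^6 - 34.2224*u^5 + 29.7106*u^4 + 7.3536*u^3 + 3.3657*u^2 + 0.36*u + 0.0576)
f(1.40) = 2.15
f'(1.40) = 3.70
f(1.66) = 3.68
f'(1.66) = 9.26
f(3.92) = -1.82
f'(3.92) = 0.73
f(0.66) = 1.15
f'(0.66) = -0.49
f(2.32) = -11.75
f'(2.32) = 58.36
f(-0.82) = -0.65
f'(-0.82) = 0.73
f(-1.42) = -0.89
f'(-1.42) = 0.25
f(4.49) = -1.49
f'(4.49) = 0.46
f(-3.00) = -1.19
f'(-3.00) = 0.16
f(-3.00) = -1.19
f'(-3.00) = 0.16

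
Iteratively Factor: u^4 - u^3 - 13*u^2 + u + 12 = (u - 4)*(u^3 + 3*u^2 - u - 3) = (u - 4)*(u + 3)*(u^2 - 1) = (u - 4)*(u - 1)*(u + 3)*(u + 1)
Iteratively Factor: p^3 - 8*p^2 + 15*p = (p - 3)*(p^2 - 5*p) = (p - 5)*(p - 3)*(p)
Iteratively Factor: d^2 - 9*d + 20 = (d - 4)*(d - 5)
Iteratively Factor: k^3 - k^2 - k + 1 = (k + 1)*(k^2 - 2*k + 1) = (k - 1)*(k + 1)*(k - 1)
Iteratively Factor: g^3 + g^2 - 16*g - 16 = (g - 4)*(g^2 + 5*g + 4) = (g - 4)*(g + 1)*(g + 4)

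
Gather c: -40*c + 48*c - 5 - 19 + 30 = 8*c + 6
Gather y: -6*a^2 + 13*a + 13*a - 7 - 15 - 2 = -6*a^2 + 26*a - 24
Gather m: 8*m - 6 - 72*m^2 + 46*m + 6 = -72*m^2 + 54*m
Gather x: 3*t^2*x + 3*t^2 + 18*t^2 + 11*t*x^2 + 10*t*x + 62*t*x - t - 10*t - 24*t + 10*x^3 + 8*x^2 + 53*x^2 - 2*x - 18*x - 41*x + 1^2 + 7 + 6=21*t^2 - 35*t + 10*x^3 + x^2*(11*t + 61) + x*(3*t^2 + 72*t - 61) + 14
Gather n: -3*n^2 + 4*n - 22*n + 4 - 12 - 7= -3*n^2 - 18*n - 15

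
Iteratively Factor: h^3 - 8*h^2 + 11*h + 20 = (h - 4)*(h^2 - 4*h - 5) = (h - 4)*(h + 1)*(h - 5)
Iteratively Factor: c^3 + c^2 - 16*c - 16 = (c + 4)*(c^2 - 3*c - 4) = (c - 4)*(c + 4)*(c + 1)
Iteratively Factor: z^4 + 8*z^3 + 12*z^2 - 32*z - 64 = (z + 4)*(z^3 + 4*z^2 - 4*z - 16) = (z - 2)*(z + 4)*(z^2 + 6*z + 8) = (z - 2)*(z + 2)*(z + 4)*(z + 4)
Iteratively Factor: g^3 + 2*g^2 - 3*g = (g)*(g^2 + 2*g - 3) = g*(g - 1)*(g + 3)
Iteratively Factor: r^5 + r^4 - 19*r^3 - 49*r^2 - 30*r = (r + 1)*(r^4 - 19*r^2 - 30*r) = (r - 5)*(r + 1)*(r^3 + 5*r^2 + 6*r) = (r - 5)*(r + 1)*(r + 3)*(r^2 + 2*r) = (r - 5)*(r + 1)*(r + 2)*(r + 3)*(r)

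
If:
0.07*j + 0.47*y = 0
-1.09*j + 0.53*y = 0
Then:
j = 0.00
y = 0.00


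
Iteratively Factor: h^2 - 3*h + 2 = (h - 2)*(h - 1)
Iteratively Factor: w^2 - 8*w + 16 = (w - 4)*(w - 4)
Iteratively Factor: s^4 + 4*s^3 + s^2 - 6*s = (s)*(s^3 + 4*s^2 + s - 6) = s*(s + 2)*(s^2 + 2*s - 3) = s*(s + 2)*(s + 3)*(s - 1)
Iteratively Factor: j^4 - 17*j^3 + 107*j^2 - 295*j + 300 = (j - 3)*(j^3 - 14*j^2 + 65*j - 100) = (j - 5)*(j - 3)*(j^2 - 9*j + 20) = (j - 5)^2*(j - 3)*(j - 4)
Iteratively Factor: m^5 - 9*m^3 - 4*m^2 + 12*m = (m - 3)*(m^4 + 3*m^3 - 4*m) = (m - 3)*(m + 2)*(m^3 + m^2 - 2*m) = m*(m - 3)*(m + 2)*(m^2 + m - 2) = m*(m - 3)*(m + 2)^2*(m - 1)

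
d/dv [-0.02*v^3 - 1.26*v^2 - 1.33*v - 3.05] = -0.06*v^2 - 2.52*v - 1.33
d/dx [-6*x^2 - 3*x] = -12*x - 3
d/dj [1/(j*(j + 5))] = (-2*j - 5)/(j^2*(j^2 + 10*j + 25))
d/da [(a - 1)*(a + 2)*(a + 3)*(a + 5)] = 4*a^3 + 27*a^2 + 42*a - 1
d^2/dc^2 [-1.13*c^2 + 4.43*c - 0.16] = -2.26000000000000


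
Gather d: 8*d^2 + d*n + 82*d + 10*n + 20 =8*d^2 + d*(n + 82) + 10*n + 20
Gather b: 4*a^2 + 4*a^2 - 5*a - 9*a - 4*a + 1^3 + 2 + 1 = 8*a^2 - 18*a + 4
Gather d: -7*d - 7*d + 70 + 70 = 140 - 14*d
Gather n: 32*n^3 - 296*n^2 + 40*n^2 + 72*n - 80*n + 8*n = 32*n^3 - 256*n^2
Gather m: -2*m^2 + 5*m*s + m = -2*m^2 + m*(5*s + 1)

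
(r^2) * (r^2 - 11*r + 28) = r^4 - 11*r^3 + 28*r^2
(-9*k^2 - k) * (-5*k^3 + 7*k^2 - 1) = 45*k^5 - 58*k^4 - 7*k^3 + 9*k^2 + k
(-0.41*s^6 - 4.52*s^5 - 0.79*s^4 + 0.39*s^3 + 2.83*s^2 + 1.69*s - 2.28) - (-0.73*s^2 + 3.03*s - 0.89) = -0.41*s^6 - 4.52*s^5 - 0.79*s^4 + 0.39*s^3 + 3.56*s^2 - 1.34*s - 1.39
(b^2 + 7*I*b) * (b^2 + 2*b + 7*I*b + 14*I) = b^4 + 2*b^3 + 14*I*b^3 - 49*b^2 + 28*I*b^2 - 98*b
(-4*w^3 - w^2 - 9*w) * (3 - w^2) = 4*w^5 + w^4 - 3*w^3 - 3*w^2 - 27*w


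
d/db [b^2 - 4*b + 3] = 2*b - 4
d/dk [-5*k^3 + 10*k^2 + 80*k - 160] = -15*k^2 + 20*k + 80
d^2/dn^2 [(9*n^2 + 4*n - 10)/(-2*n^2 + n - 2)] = 4*(-17*n^3 + 114*n^2 - 6*n - 37)/(8*n^6 - 12*n^5 + 30*n^4 - 25*n^3 + 30*n^2 - 12*n + 8)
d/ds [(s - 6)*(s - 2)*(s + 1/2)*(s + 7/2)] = 4*s^3 - 12*s^2 - 73*s/2 + 34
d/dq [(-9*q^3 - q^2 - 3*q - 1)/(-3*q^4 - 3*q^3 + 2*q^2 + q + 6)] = (-27*q^6 - 6*q^5 - 48*q^4 - 48*q^3 - 166*q^2 - 8*q - 17)/(9*q^8 + 18*q^7 - 3*q^6 - 18*q^5 - 38*q^4 - 32*q^3 + 25*q^2 + 12*q + 36)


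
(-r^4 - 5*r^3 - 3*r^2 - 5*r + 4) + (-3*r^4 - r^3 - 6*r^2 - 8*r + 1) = -4*r^4 - 6*r^3 - 9*r^2 - 13*r + 5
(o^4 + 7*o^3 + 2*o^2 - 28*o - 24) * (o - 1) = o^5 + 6*o^4 - 5*o^3 - 30*o^2 + 4*o + 24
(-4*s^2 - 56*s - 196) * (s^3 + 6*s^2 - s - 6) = -4*s^5 - 80*s^4 - 528*s^3 - 1096*s^2 + 532*s + 1176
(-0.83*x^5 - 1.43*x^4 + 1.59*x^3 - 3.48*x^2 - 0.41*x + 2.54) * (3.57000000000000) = -2.9631*x^5 - 5.1051*x^4 + 5.6763*x^3 - 12.4236*x^2 - 1.4637*x + 9.0678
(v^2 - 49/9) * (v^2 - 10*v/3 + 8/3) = v^4 - 10*v^3/3 - 25*v^2/9 + 490*v/27 - 392/27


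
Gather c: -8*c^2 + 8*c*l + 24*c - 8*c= -8*c^2 + c*(8*l + 16)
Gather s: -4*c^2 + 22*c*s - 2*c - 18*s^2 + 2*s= -4*c^2 - 2*c - 18*s^2 + s*(22*c + 2)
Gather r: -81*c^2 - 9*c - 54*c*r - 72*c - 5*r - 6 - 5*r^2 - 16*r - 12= -81*c^2 - 81*c - 5*r^2 + r*(-54*c - 21) - 18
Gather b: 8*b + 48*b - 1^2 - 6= 56*b - 7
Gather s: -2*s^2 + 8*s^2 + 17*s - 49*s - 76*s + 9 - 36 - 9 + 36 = 6*s^2 - 108*s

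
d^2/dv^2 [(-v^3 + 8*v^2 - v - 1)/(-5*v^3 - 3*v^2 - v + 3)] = 2*(-215*v^6 + 60*v^5 + 405*v^4 - 682*v^3 - 93*v^2 + 108*v - 59)/(125*v^9 + 225*v^8 + 210*v^7 - 108*v^6 - 228*v^5 - 162*v^4 + 82*v^3 + 72*v^2 + 27*v - 27)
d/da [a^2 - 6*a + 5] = 2*a - 6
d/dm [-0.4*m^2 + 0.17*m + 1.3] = 0.17 - 0.8*m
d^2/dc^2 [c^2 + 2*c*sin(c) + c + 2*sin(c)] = -2*c*sin(c) - 2*sin(c) + 4*cos(c) + 2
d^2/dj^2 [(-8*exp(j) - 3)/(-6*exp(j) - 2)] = (3*exp(j) - 1)*exp(j)/(2*(27*exp(3*j) + 27*exp(2*j) + 9*exp(j) + 1))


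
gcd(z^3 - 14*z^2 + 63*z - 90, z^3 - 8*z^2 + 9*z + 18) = z^2 - 9*z + 18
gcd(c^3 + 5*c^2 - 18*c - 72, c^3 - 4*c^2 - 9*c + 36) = c^2 - c - 12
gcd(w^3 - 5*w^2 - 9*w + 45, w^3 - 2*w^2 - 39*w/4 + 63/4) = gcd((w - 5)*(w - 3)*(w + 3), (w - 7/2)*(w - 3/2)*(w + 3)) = w + 3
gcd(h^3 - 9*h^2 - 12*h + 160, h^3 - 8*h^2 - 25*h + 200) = h^2 - 13*h + 40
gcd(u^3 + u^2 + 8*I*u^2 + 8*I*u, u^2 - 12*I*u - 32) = 1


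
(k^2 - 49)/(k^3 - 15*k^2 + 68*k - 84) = (k + 7)/(k^2 - 8*k + 12)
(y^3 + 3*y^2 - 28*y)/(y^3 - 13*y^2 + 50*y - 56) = y*(y + 7)/(y^2 - 9*y + 14)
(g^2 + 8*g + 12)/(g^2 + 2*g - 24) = (g + 2)/(g - 4)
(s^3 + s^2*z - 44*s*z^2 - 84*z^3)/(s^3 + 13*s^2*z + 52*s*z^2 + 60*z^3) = (s - 7*z)/(s + 5*z)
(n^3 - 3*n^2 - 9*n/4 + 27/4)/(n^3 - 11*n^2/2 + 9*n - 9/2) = (n + 3/2)/(n - 1)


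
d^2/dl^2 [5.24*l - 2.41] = 0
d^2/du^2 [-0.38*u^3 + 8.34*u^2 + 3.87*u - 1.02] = 16.68 - 2.28*u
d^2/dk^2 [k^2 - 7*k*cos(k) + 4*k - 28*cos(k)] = 7*k*cos(k) + 14*sin(k) + 28*cos(k) + 2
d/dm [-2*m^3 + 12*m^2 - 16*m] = -6*m^2 + 24*m - 16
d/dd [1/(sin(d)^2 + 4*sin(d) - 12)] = -2*(sin(d) + 2)*cos(d)/(sin(d)^2 + 4*sin(d) - 12)^2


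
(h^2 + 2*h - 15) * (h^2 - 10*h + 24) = h^4 - 8*h^3 - 11*h^2 + 198*h - 360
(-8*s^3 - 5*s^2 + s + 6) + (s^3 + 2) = -7*s^3 - 5*s^2 + s + 8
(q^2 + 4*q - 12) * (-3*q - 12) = -3*q^3 - 24*q^2 - 12*q + 144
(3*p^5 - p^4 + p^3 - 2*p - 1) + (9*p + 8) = 3*p^5 - p^4 + p^3 + 7*p + 7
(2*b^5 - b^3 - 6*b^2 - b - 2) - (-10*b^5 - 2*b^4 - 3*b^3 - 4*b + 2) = 12*b^5 + 2*b^4 + 2*b^3 - 6*b^2 + 3*b - 4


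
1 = 1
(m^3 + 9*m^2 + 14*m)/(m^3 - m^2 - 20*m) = (m^2 + 9*m + 14)/(m^2 - m - 20)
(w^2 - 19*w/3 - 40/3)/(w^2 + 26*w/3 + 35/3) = (w - 8)/(w + 7)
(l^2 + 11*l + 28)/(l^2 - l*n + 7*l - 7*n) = (l + 4)/(l - n)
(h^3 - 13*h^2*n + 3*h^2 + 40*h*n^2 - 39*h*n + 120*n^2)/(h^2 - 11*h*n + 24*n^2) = (h^2 - 5*h*n + 3*h - 15*n)/(h - 3*n)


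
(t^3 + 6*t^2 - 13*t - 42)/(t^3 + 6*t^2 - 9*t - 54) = (t^2 + 9*t + 14)/(t^2 + 9*t + 18)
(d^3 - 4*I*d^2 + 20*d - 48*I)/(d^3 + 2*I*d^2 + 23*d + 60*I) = (d^2 - 8*I*d - 12)/(d^2 - 2*I*d + 15)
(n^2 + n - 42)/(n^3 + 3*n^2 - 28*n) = (n - 6)/(n*(n - 4))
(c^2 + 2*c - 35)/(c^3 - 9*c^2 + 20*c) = (c + 7)/(c*(c - 4))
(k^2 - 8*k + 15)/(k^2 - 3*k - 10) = (k - 3)/(k + 2)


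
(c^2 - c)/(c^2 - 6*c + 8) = c*(c - 1)/(c^2 - 6*c + 8)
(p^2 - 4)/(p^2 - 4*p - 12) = (p - 2)/(p - 6)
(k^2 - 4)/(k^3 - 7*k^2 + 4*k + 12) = (k + 2)/(k^2 - 5*k - 6)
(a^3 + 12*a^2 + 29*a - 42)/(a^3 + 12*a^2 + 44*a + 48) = (a^2 + 6*a - 7)/(a^2 + 6*a + 8)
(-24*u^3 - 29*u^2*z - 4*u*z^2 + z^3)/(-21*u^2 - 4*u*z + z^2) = (-8*u^2 - 7*u*z + z^2)/(-7*u + z)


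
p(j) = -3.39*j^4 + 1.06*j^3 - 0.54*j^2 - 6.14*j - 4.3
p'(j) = -13.56*j^3 + 3.18*j^2 - 1.08*j - 6.14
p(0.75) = -9.83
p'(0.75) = -10.88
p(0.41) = -6.93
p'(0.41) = -6.98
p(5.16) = -2307.98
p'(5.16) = -1790.03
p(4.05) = -879.66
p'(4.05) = -859.15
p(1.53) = -29.74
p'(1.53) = -48.91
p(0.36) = -6.59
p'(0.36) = -6.75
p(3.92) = -773.28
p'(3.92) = -778.31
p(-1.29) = -8.94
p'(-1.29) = 29.65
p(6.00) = -4225.06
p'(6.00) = -2827.10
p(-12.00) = -72135.10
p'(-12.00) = 23896.42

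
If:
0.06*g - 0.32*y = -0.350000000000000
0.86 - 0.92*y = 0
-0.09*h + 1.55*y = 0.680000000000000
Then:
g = -0.85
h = 8.54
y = 0.93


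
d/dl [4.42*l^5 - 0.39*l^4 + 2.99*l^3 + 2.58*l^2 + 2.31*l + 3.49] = 22.1*l^4 - 1.56*l^3 + 8.97*l^2 + 5.16*l + 2.31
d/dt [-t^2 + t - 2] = 1 - 2*t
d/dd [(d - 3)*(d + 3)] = 2*d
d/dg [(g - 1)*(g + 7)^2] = (g + 7)*(3*g + 5)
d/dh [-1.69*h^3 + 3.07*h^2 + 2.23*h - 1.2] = -5.07*h^2 + 6.14*h + 2.23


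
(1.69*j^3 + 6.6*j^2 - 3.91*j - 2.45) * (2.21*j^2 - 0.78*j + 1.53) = 3.7349*j^5 + 13.2678*j^4 - 11.2034*j^3 + 7.7333*j^2 - 4.0713*j - 3.7485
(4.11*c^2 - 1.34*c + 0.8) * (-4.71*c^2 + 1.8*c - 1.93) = -19.3581*c^4 + 13.7094*c^3 - 14.1123*c^2 + 4.0262*c - 1.544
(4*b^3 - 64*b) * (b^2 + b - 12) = 4*b^5 + 4*b^4 - 112*b^3 - 64*b^2 + 768*b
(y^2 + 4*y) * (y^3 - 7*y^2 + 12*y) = y^5 - 3*y^4 - 16*y^3 + 48*y^2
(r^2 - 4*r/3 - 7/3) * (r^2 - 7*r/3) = r^4 - 11*r^3/3 + 7*r^2/9 + 49*r/9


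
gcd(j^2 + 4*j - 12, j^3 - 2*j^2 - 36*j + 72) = j^2 + 4*j - 12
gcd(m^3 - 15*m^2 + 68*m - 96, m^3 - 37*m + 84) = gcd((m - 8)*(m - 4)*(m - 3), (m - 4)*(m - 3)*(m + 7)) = m^2 - 7*m + 12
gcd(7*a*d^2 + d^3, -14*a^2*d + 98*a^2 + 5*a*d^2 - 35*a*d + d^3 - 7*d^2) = 7*a + d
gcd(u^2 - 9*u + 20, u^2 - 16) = u - 4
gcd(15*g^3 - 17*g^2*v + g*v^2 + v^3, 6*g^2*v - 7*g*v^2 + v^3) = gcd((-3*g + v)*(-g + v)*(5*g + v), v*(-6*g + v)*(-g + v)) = -g + v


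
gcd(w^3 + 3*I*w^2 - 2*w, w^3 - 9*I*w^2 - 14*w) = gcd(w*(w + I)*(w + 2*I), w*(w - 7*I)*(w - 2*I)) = w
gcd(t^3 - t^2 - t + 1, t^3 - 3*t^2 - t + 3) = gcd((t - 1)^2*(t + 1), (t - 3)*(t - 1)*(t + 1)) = t^2 - 1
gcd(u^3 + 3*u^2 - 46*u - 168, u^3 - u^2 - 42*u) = u^2 - u - 42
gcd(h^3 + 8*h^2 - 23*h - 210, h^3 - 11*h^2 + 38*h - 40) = h - 5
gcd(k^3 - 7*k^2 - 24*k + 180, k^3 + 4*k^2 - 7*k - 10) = k + 5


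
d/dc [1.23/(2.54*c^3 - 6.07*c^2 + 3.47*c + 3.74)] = (-9.3726*c^2 + 14.9322*c - 4.2681)/(2.54*c^3 - 6.07*c^2 + 3.47*c + 3.74)^2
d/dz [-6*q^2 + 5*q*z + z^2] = 5*q + 2*z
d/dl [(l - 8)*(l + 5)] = 2*l - 3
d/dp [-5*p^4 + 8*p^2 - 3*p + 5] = -20*p^3 + 16*p - 3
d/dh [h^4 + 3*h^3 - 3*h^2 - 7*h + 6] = 4*h^3 + 9*h^2 - 6*h - 7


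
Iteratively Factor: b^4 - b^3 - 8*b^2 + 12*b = (b - 2)*(b^3 + b^2 - 6*b) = (b - 2)^2*(b^2 + 3*b) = (b - 2)^2*(b + 3)*(b)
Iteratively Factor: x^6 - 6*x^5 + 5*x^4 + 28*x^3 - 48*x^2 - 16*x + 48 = (x - 2)*(x^5 - 4*x^4 - 3*x^3 + 22*x^2 - 4*x - 24) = (x - 2)*(x + 2)*(x^4 - 6*x^3 + 9*x^2 + 4*x - 12) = (x - 2)*(x + 1)*(x + 2)*(x^3 - 7*x^2 + 16*x - 12) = (x - 3)*(x - 2)*(x + 1)*(x + 2)*(x^2 - 4*x + 4) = (x - 3)*(x - 2)^2*(x + 1)*(x + 2)*(x - 2)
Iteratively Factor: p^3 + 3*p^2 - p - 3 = (p + 3)*(p^2 - 1) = (p - 1)*(p + 3)*(p + 1)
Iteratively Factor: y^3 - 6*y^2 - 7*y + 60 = (y - 4)*(y^2 - 2*y - 15) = (y - 4)*(y + 3)*(y - 5)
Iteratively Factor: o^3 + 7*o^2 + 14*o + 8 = (o + 4)*(o^2 + 3*o + 2) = (o + 1)*(o + 4)*(o + 2)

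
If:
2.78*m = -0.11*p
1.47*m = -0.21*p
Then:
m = 0.00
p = 0.00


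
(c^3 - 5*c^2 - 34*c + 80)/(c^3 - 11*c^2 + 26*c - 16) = (c + 5)/(c - 1)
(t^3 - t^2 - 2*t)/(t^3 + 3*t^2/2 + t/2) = 2*(t - 2)/(2*t + 1)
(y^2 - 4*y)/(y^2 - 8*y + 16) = y/(y - 4)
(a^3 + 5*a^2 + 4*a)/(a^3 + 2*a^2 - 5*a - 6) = a*(a + 4)/(a^2 + a - 6)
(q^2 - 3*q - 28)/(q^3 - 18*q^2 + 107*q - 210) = (q + 4)/(q^2 - 11*q + 30)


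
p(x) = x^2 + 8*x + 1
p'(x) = 2*x + 8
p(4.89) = 64.03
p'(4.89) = 17.78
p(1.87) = 19.46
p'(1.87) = 11.74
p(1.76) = 18.18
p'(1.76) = 11.52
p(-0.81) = -4.82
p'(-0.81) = 6.38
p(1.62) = 16.58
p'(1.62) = 11.24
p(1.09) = 10.91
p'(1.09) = 10.18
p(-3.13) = -14.24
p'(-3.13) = 1.74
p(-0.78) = -4.63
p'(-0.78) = 6.44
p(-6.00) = -11.00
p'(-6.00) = -4.00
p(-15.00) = 106.00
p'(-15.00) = -22.00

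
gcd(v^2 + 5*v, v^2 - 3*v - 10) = 1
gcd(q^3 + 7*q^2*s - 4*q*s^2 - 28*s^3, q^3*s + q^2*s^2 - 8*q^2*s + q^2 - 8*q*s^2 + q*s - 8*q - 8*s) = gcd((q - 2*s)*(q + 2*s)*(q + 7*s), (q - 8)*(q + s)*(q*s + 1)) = 1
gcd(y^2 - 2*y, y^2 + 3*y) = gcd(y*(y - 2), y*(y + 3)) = y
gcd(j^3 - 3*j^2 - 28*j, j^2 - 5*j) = j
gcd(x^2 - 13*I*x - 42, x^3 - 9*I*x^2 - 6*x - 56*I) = x - 7*I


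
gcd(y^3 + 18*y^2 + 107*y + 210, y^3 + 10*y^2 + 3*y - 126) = y^2 + 13*y + 42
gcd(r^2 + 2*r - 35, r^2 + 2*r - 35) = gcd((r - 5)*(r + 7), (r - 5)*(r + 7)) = r^2 + 2*r - 35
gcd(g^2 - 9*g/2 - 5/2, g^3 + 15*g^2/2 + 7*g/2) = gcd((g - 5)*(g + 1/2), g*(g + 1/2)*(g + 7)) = g + 1/2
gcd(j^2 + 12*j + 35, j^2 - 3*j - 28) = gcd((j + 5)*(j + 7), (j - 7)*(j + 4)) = 1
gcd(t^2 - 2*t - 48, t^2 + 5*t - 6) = t + 6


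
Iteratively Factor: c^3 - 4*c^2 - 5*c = (c - 5)*(c^2 + c) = c*(c - 5)*(c + 1)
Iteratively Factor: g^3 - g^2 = (g - 1)*(g^2) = g*(g - 1)*(g)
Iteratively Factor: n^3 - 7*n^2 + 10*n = (n - 5)*(n^2 - 2*n) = n*(n - 5)*(n - 2)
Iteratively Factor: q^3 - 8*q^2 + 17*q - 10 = (q - 2)*(q^2 - 6*q + 5) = (q - 2)*(q - 1)*(q - 5)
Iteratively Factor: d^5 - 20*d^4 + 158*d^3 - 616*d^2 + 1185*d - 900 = (d - 3)*(d^4 - 17*d^3 + 107*d^2 - 295*d + 300) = (d - 4)*(d - 3)*(d^3 - 13*d^2 + 55*d - 75) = (d - 5)*(d - 4)*(d - 3)*(d^2 - 8*d + 15) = (d - 5)*(d - 4)*(d - 3)^2*(d - 5)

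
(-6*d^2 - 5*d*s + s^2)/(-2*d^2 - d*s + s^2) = (-6*d + s)/(-2*d + s)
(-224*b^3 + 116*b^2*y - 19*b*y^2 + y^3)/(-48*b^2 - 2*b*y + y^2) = (28*b^2 - 11*b*y + y^2)/(6*b + y)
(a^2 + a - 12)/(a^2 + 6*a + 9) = (a^2 + a - 12)/(a^2 + 6*a + 9)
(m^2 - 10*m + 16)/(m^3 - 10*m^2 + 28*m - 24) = (m - 8)/(m^2 - 8*m + 12)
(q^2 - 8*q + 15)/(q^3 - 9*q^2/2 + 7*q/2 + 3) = 2*(q - 5)/(2*q^2 - 3*q - 2)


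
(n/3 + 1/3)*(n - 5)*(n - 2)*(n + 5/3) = n^4/3 - 13*n^3/9 - 7*n^2/3 + 5*n + 50/9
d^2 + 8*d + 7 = (d + 1)*(d + 7)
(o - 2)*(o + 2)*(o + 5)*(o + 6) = o^4 + 11*o^3 + 26*o^2 - 44*o - 120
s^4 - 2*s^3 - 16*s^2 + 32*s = s*(s - 4)*(s - 2)*(s + 4)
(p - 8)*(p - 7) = p^2 - 15*p + 56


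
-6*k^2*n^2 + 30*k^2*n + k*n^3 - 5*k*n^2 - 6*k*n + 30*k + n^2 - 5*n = (-6*k + n)*(n - 5)*(k*n + 1)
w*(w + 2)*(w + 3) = w^3 + 5*w^2 + 6*w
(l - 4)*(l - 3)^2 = l^3 - 10*l^2 + 33*l - 36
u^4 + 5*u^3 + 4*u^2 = u^2*(u + 1)*(u + 4)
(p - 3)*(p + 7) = p^2 + 4*p - 21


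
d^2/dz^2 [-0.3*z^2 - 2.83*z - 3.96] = -0.600000000000000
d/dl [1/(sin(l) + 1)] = -cos(l)/(sin(l) + 1)^2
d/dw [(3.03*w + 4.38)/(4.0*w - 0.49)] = (9.312303 - 76.0188*w)/(4.0*w - 0.49)^3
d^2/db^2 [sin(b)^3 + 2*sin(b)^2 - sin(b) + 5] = sin(b)/4 + 9*sin(3*b)/4 + 4*cos(2*b)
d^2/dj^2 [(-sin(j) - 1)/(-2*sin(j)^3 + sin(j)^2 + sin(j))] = (-16*sin(j)^3 - 66*sin(j)^2 - 19*sin(j) + 43 - 5*sin(3*j)/sin(j) + 13/(2*sin(j)) - 5*sin(3*j)/(2*sin(j)^2) - 8/sin(j)^2 - 2/sin(j)^3)/((sin(j) - 1)^2*(2*sin(j) + 1)^3)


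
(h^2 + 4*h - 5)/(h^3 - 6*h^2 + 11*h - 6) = (h + 5)/(h^2 - 5*h + 6)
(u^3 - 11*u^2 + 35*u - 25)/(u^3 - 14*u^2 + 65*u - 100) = (u - 1)/(u - 4)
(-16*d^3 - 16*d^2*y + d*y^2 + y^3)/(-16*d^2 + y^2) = d + y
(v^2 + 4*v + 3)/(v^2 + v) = (v + 3)/v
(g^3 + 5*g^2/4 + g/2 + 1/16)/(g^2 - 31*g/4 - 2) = (g^2 + g + 1/4)/(g - 8)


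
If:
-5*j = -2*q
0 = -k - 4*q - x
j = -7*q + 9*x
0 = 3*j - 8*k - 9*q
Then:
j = 0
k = 0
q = 0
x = 0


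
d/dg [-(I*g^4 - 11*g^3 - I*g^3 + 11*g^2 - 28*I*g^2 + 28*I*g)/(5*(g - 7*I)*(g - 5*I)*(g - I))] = (-I*g^6 - 26*g^5 + g^4*(24 - 30*I) + g^3*(-894 - 38*I) + g^2*(776 - 161*I) + g*(-1960 - 770*I) + 980)/(5*g^6 - 130*I*g^5 - 1315*g^4 + 6460*I*g^3 + 15595*g^2 - 16450*I*g - 6125)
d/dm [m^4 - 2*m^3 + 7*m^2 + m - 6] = 4*m^3 - 6*m^2 + 14*m + 1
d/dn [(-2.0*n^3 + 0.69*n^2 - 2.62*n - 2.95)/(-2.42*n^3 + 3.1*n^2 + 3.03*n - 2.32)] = (-4.5302*n^4 - 24.8008*n^3 + 2.7157*n^2 + 15.0884*n + 15.0169)/(5.8564*n^6 - 15.004*n^5 - 5.0552*n^4 + 30.0148*n^3 - 5.2031*n^2 - 14.0592*n + 5.3824)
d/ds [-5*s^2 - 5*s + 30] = -10*s - 5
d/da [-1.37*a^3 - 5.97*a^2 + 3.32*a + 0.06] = -4.11*a^2 - 11.94*a + 3.32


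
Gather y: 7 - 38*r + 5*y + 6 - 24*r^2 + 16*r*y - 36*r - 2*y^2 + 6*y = -24*r^2 - 74*r - 2*y^2 + y*(16*r + 11) + 13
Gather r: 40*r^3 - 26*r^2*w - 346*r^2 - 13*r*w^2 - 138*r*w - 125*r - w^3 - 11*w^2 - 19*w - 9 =40*r^3 + r^2*(-26*w - 346) + r*(-13*w^2 - 138*w - 125) - w^3 - 11*w^2 - 19*w - 9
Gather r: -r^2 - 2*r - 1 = -r^2 - 2*r - 1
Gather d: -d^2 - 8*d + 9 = -d^2 - 8*d + 9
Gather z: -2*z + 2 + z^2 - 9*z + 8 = z^2 - 11*z + 10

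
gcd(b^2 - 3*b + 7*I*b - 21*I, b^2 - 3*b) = b - 3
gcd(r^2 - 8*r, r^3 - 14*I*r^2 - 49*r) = r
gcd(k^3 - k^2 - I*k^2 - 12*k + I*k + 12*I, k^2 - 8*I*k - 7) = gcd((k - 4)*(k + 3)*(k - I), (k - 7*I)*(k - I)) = k - I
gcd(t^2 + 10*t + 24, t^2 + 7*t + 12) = t + 4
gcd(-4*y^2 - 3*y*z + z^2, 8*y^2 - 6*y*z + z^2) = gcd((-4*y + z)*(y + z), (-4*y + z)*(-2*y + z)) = 4*y - z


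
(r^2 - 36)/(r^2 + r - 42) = (r + 6)/(r + 7)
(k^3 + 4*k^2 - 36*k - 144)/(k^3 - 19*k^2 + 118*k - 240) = (k^2 + 10*k + 24)/(k^2 - 13*k + 40)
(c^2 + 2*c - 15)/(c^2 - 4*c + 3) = (c + 5)/(c - 1)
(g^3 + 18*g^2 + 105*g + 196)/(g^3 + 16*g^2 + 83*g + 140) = (g + 7)/(g + 5)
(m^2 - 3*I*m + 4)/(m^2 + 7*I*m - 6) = (m - 4*I)/(m + 6*I)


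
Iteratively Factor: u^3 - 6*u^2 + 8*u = (u - 2)*(u^2 - 4*u) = (u - 4)*(u - 2)*(u)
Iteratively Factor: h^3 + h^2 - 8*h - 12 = (h - 3)*(h^2 + 4*h + 4) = (h - 3)*(h + 2)*(h + 2)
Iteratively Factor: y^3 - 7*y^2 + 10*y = (y - 2)*(y^2 - 5*y) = (y - 5)*(y - 2)*(y)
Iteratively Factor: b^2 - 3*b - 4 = (b + 1)*(b - 4)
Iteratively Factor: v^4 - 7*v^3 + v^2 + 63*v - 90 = (v - 5)*(v^3 - 2*v^2 - 9*v + 18) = (v - 5)*(v - 2)*(v^2 - 9) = (v - 5)*(v - 3)*(v - 2)*(v + 3)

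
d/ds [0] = 0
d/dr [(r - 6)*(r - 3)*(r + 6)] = 3*r^2 - 6*r - 36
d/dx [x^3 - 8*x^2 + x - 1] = 3*x^2 - 16*x + 1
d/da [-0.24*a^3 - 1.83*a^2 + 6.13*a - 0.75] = -0.72*a^2 - 3.66*a + 6.13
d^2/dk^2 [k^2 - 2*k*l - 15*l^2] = 2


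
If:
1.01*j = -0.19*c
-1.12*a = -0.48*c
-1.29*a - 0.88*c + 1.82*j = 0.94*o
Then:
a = -0.226931933168139*o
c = -0.529507844058992*o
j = 0.099610386506147*o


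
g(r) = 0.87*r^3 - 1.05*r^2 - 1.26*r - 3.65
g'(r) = 2.61*r^2 - 2.1*r - 1.26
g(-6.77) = -313.20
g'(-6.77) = 132.58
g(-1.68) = -8.62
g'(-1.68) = 9.63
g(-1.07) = -4.57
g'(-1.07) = 3.98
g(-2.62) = -23.20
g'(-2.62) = 22.16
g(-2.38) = -18.33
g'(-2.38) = 18.52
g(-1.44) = -6.61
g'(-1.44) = 7.18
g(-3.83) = -63.10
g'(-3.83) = 45.07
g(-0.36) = -3.37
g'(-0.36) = -0.17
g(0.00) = -3.65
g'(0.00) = -1.26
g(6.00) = 138.91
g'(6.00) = 80.10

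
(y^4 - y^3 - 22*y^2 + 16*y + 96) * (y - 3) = y^5 - 4*y^4 - 19*y^3 + 82*y^2 + 48*y - 288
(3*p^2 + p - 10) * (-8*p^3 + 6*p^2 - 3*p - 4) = -24*p^5 + 10*p^4 + 77*p^3 - 75*p^2 + 26*p + 40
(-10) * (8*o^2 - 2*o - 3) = -80*o^2 + 20*o + 30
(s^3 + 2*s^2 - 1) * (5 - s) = -s^4 + 3*s^3 + 10*s^2 + s - 5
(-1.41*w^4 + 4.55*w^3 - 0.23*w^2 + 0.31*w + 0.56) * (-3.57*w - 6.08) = 5.0337*w^5 - 7.6707*w^4 - 26.8429*w^3 + 0.2917*w^2 - 3.884*w - 3.4048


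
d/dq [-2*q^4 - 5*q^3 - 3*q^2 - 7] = q*(-8*q^2 - 15*q - 6)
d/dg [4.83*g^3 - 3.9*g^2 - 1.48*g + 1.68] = 14.49*g^2 - 7.8*g - 1.48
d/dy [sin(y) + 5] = cos(y)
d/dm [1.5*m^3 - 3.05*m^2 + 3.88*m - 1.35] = 4.5*m^2 - 6.1*m + 3.88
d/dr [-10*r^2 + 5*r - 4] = 5 - 20*r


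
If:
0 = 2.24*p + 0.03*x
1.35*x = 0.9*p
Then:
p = 0.00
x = 0.00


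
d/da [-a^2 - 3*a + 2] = -2*a - 3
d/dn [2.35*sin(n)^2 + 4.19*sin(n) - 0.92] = (4.7*sin(n) + 4.19)*cos(n)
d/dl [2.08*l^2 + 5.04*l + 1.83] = 4.16*l + 5.04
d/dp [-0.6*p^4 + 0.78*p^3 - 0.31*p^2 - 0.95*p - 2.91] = -2.4*p^3 + 2.34*p^2 - 0.62*p - 0.95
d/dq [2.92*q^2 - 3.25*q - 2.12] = 5.84*q - 3.25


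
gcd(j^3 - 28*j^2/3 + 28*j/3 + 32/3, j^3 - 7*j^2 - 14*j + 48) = j^2 - 10*j + 16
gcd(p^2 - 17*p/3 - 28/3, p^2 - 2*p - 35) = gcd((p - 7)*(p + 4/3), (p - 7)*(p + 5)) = p - 7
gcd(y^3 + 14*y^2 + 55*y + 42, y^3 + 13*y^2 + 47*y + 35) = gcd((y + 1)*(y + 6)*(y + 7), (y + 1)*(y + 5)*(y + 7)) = y^2 + 8*y + 7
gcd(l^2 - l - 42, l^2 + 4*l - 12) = l + 6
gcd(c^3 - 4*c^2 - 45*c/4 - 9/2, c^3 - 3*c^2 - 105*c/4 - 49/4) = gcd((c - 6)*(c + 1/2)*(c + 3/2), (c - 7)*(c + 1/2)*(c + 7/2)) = c + 1/2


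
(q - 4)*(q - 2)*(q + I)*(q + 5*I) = q^4 - 6*q^3 + 6*I*q^3 + 3*q^2 - 36*I*q^2 + 30*q + 48*I*q - 40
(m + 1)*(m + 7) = m^2 + 8*m + 7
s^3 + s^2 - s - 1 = (s - 1)*(s + 1)^2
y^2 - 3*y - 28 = (y - 7)*(y + 4)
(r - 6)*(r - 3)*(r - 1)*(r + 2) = r^4 - 8*r^3 + 7*r^2 + 36*r - 36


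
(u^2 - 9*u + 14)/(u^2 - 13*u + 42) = (u - 2)/(u - 6)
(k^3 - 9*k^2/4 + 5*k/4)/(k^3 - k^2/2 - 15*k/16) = 4*(k - 1)/(4*k + 3)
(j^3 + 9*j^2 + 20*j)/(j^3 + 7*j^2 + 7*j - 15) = j*(j + 4)/(j^2 + 2*j - 3)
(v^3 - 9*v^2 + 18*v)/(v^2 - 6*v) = v - 3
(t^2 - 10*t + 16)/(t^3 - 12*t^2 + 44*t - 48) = (t - 8)/(t^2 - 10*t + 24)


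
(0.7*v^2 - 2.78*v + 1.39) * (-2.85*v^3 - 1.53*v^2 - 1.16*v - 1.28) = -1.995*v^5 + 6.852*v^4 - 0.5201*v^3 + 0.2021*v^2 + 1.946*v - 1.7792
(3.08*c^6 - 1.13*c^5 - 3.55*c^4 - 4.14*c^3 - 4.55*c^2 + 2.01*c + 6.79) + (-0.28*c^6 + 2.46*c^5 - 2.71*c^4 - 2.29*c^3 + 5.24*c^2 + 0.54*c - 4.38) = 2.8*c^6 + 1.33*c^5 - 6.26*c^4 - 6.43*c^3 + 0.69*c^2 + 2.55*c + 2.41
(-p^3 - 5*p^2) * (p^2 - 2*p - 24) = -p^5 - 3*p^4 + 34*p^3 + 120*p^2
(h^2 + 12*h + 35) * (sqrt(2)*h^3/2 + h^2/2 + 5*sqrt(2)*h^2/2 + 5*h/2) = sqrt(2)*h^5/2 + h^4/2 + 17*sqrt(2)*h^4/2 + 17*h^3/2 + 95*sqrt(2)*h^3/2 + 95*h^2/2 + 175*sqrt(2)*h^2/2 + 175*h/2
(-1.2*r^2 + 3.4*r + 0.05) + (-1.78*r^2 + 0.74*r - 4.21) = -2.98*r^2 + 4.14*r - 4.16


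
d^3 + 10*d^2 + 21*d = d*(d + 3)*(d + 7)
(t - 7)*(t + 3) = t^2 - 4*t - 21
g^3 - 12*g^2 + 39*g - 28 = (g - 7)*(g - 4)*(g - 1)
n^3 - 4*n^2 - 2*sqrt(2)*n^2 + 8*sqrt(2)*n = n*(n - 4)*(n - 2*sqrt(2))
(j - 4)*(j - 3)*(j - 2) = j^3 - 9*j^2 + 26*j - 24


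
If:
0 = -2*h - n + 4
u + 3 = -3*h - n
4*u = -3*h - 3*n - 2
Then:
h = -2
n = 8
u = -5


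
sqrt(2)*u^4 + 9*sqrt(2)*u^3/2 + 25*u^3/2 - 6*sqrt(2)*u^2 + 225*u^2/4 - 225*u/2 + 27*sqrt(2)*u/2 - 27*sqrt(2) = (u - 3/2)*(u + 6)*(u + 6*sqrt(2))*(sqrt(2)*u + 1/2)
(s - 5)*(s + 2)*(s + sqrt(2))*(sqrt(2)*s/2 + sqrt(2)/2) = sqrt(2)*s^4/2 - sqrt(2)*s^3 + s^3 - 13*sqrt(2)*s^2/2 - 2*s^2 - 13*s - 5*sqrt(2)*s - 10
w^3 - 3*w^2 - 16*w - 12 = (w - 6)*(w + 1)*(w + 2)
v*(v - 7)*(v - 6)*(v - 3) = v^4 - 16*v^3 + 81*v^2 - 126*v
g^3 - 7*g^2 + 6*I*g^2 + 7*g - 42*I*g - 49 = (g - 7)*(g - I)*(g + 7*I)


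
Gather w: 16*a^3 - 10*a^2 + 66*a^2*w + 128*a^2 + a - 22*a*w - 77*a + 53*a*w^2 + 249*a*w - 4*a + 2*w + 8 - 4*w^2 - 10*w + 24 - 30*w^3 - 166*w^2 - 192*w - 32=16*a^3 + 118*a^2 - 80*a - 30*w^3 + w^2*(53*a - 170) + w*(66*a^2 + 227*a - 200)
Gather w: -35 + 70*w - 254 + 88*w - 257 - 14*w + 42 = 144*w - 504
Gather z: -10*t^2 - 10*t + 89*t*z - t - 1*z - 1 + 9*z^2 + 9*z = -10*t^2 - 11*t + 9*z^2 + z*(89*t + 8) - 1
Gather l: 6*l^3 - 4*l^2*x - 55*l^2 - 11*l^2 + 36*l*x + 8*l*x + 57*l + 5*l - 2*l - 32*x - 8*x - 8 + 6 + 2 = 6*l^3 + l^2*(-4*x - 66) + l*(44*x + 60) - 40*x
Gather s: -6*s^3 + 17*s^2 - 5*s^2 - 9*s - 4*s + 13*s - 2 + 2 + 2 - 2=-6*s^3 + 12*s^2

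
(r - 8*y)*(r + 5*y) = r^2 - 3*r*y - 40*y^2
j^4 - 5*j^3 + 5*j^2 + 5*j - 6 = (j - 3)*(j - 2)*(j - 1)*(j + 1)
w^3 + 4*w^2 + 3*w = w*(w + 1)*(w + 3)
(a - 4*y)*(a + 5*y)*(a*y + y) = a^3*y + a^2*y^2 + a^2*y - 20*a*y^3 + a*y^2 - 20*y^3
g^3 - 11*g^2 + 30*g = g*(g - 6)*(g - 5)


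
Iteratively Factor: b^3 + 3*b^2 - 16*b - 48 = (b + 3)*(b^2 - 16) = (b + 3)*(b + 4)*(b - 4)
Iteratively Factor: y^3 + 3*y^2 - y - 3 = (y - 1)*(y^2 + 4*y + 3) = (y - 1)*(y + 1)*(y + 3)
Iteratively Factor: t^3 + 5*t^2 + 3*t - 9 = (t - 1)*(t^2 + 6*t + 9) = (t - 1)*(t + 3)*(t + 3)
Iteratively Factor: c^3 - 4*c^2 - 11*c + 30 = (c - 2)*(c^2 - 2*c - 15) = (c - 2)*(c + 3)*(c - 5)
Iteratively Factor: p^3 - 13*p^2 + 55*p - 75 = (p - 5)*(p^2 - 8*p + 15) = (p - 5)^2*(p - 3)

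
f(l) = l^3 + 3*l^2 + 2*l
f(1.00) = 6.00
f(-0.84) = -0.16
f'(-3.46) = 17.15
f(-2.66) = -2.91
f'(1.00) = 11.00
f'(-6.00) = 74.00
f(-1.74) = 0.33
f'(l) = 3*l^2 + 6*l + 2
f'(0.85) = 9.27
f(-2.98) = -5.78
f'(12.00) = 506.00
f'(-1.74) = 0.64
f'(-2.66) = 7.27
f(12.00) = 2184.00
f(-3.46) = -12.43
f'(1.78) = 22.19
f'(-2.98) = 10.76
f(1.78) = 18.70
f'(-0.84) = -0.92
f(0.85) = 4.48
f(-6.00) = -120.00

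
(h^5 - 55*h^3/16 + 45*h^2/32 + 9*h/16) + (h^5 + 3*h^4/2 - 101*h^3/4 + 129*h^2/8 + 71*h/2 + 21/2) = 2*h^5 + 3*h^4/2 - 459*h^3/16 + 561*h^2/32 + 577*h/16 + 21/2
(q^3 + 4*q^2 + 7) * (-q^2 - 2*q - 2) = -q^5 - 6*q^4 - 10*q^3 - 15*q^2 - 14*q - 14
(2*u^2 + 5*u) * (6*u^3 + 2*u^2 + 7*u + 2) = 12*u^5 + 34*u^4 + 24*u^3 + 39*u^2 + 10*u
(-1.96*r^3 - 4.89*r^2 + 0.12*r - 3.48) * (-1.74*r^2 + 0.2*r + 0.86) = 3.4104*r^5 + 8.1166*r^4 - 2.8724*r^3 + 1.8738*r^2 - 0.5928*r - 2.9928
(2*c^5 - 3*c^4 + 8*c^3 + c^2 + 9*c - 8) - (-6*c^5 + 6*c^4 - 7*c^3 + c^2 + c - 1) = 8*c^5 - 9*c^4 + 15*c^3 + 8*c - 7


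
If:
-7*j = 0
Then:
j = 0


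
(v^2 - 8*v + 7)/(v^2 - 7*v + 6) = (v - 7)/(v - 6)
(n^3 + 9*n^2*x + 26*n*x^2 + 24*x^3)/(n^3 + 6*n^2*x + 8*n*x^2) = (n + 3*x)/n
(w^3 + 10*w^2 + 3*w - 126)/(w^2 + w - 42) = (w^2 + 3*w - 18)/(w - 6)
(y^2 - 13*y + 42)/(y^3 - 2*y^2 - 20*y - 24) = (y - 7)/(y^2 + 4*y + 4)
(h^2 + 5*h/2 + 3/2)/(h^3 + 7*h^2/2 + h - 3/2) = (2*h + 3)/(2*h^2 + 5*h - 3)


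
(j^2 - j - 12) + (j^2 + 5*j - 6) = 2*j^2 + 4*j - 18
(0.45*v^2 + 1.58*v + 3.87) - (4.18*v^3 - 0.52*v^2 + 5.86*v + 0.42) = -4.18*v^3 + 0.97*v^2 - 4.28*v + 3.45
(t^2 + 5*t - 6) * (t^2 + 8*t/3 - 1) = t^4 + 23*t^3/3 + 19*t^2/3 - 21*t + 6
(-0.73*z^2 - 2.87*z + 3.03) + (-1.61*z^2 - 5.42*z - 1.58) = -2.34*z^2 - 8.29*z + 1.45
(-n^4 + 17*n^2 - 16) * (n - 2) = -n^5 + 2*n^4 + 17*n^3 - 34*n^2 - 16*n + 32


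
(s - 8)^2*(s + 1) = s^3 - 15*s^2 + 48*s + 64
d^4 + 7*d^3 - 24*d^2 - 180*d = d*(d - 5)*(d + 6)^2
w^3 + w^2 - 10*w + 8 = (w - 2)*(w - 1)*(w + 4)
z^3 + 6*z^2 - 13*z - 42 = (z - 3)*(z + 2)*(z + 7)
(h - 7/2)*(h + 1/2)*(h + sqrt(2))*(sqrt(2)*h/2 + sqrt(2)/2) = sqrt(2)*h^4/2 - sqrt(2)*h^3 + h^3 - 19*sqrt(2)*h^2/8 - 2*h^2 - 19*h/4 - 7*sqrt(2)*h/8 - 7/4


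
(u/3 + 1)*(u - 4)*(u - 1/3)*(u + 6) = u^4/3 + 14*u^3/9 - 59*u^2/9 - 22*u + 8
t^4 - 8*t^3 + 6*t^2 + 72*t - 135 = (t - 5)*(t - 3)^2*(t + 3)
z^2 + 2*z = z*(z + 2)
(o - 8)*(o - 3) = o^2 - 11*o + 24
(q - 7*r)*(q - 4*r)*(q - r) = q^3 - 12*q^2*r + 39*q*r^2 - 28*r^3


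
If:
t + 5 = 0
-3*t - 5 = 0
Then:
No Solution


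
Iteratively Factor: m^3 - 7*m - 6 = (m - 3)*(m^2 + 3*m + 2) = (m - 3)*(m + 1)*(m + 2)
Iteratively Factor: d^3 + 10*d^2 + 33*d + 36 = (d + 3)*(d^2 + 7*d + 12) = (d + 3)^2*(d + 4)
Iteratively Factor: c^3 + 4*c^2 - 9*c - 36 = (c - 3)*(c^2 + 7*c + 12) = (c - 3)*(c + 3)*(c + 4)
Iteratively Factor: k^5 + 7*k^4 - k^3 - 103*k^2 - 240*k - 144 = (k + 3)*(k^4 + 4*k^3 - 13*k^2 - 64*k - 48) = (k + 3)^2*(k^3 + k^2 - 16*k - 16) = (k - 4)*(k + 3)^2*(k^2 + 5*k + 4) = (k - 4)*(k + 3)^2*(k + 4)*(k + 1)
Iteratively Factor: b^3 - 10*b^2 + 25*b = (b)*(b^2 - 10*b + 25) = b*(b - 5)*(b - 5)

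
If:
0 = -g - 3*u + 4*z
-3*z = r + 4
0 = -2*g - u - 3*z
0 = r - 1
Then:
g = 13/3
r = 1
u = -11/3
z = -5/3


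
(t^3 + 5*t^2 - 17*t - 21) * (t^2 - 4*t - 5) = t^5 + t^4 - 42*t^3 + 22*t^2 + 169*t + 105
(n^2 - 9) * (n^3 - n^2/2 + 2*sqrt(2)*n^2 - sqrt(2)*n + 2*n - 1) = n^5 - n^4/2 + 2*sqrt(2)*n^4 - 7*n^3 - sqrt(2)*n^3 - 18*sqrt(2)*n^2 + 7*n^2/2 - 18*n + 9*sqrt(2)*n + 9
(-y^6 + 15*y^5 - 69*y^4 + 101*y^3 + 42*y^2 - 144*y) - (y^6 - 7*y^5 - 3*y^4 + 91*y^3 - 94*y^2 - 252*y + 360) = -2*y^6 + 22*y^5 - 66*y^4 + 10*y^3 + 136*y^2 + 108*y - 360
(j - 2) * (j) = j^2 - 2*j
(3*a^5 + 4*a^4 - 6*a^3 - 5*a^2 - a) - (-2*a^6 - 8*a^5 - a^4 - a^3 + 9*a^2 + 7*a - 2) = 2*a^6 + 11*a^5 + 5*a^4 - 5*a^3 - 14*a^2 - 8*a + 2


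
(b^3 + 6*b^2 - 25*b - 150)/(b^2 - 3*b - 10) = (b^2 + 11*b + 30)/(b + 2)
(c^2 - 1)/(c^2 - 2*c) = (c^2 - 1)/(c*(c - 2))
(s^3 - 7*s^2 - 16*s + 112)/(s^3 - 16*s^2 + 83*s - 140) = (s + 4)/(s - 5)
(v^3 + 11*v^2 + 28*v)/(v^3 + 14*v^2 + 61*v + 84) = v/(v + 3)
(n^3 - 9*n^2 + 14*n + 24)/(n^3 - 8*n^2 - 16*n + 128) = (n^2 - 5*n - 6)/(n^2 - 4*n - 32)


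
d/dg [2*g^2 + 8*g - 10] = 4*g + 8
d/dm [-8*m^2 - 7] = -16*m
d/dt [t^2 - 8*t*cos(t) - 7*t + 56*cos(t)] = 8*t*sin(t) + 2*t - 56*sin(t) - 8*cos(t) - 7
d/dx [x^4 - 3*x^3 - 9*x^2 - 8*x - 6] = 4*x^3 - 9*x^2 - 18*x - 8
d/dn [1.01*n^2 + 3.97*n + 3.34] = 2.02*n + 3.97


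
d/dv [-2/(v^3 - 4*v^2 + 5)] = 2*v*(3*v - 8)/(v^3 - 4*v^2 + 5)^2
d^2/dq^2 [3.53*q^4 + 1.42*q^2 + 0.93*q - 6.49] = 42.36*q^2 + 2.84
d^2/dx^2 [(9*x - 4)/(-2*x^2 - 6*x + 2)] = (-(2*x + 3)^2*(9*x - 4) + (27*x + 23)*(x^2 + 3*x - 1))/(x^2 + 3*x - 1)^3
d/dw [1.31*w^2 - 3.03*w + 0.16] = 2.62*w - 3.03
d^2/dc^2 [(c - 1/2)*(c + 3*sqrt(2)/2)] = 2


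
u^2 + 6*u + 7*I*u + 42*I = (u + 6)*(u + 7*I)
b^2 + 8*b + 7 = (b + 1)*(b + 7)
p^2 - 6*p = p*(p - 6)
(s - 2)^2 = s^2 - 4*s + 4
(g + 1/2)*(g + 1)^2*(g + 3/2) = g^4 + 4*g^3 + 23*g^2/4 + 7*g/2 + 3/4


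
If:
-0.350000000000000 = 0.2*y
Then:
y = -1.75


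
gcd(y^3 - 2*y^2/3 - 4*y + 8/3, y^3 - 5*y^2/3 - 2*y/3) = y - 2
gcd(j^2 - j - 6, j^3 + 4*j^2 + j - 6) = j + 2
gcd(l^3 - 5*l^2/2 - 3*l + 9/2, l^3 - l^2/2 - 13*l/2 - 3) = l - 3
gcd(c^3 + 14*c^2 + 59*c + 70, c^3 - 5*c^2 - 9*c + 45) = 1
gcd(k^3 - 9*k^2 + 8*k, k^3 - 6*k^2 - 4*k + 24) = 1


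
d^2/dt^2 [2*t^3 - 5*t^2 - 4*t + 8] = 12*t - 10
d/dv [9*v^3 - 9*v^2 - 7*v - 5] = 27*v^2 - 18*v - 7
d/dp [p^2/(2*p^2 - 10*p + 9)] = 2*p*(9 - 5*p)/(4*p^4 - 40*p^3 + 136*p^2 - 180*p + 81)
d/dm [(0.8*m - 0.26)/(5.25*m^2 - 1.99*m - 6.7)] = (-4.2*m^2 + 2.73*m - 5.8774)/(27.5625*m^4 - 20.895*m^3 - 66.3899*m^2 + 26.666*m + 44.89)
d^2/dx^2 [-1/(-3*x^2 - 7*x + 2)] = 2*(-9*x^2 - 21*x + (6*x + 7)^2 + 6)/(3*x^2 + 7*x - 2)^3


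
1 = 1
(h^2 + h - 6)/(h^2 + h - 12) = (h^2 + h - 6)/(h^2 + h - 12)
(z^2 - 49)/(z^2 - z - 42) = (z + 7)/(z + 6)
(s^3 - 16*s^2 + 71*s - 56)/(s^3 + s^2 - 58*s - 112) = (s^2 - 8*s + 7)/(s^2 + 9*s + 14)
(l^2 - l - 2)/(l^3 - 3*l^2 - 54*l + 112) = (l + 1)/(l^2 - l - 56)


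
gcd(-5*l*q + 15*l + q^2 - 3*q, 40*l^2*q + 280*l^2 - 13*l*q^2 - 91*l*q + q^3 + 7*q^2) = -5*l + q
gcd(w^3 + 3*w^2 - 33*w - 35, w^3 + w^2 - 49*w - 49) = w^2 + 8*w + 7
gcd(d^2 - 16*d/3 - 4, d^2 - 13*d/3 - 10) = d - 6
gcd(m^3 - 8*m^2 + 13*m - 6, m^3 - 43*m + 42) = m^2 - 7*m + 6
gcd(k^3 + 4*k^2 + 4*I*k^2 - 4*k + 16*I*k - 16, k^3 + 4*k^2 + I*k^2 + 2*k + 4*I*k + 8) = k^2 + k*(4 + 2*I) + 8*I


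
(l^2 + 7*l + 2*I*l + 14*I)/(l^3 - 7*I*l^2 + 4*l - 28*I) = (l + 7)/(l^2 - 9*I*l - 14)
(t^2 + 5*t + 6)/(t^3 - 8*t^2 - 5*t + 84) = (t + 2)/(t^2 - 11*t + 28)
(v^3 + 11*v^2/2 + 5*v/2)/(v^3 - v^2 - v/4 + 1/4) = 2*v*(v + 5)/(2*v^2 - 3*v + 1)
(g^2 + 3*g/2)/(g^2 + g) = (g + 3/2)/(g + 1)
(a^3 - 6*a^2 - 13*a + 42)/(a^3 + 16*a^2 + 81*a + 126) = (a^2 - 9*a + 14)/(a^2 + 13*a + 42)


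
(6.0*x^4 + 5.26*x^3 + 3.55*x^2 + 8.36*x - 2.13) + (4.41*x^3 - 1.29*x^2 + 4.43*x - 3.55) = 6.0*x^4 + 9.67*x^3 + 2.26*x^2 + 12.79*x - 5.68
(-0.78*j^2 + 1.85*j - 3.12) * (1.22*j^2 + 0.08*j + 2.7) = -0.9516*j^4 + 2.1946*j^3 - 5.7644*j^2 + 4.7454*j - 8.424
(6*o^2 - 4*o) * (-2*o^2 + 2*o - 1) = -12*o^4 + 20*o^3 - 14*o^2 + 4*o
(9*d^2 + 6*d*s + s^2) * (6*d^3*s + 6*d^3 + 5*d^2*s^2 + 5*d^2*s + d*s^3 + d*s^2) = 54*d^5*s + 54*d^5 + 81*d^4*s^2 + 81*d^4*s + 45*d^3*s^3 + 45*d^3*s^2 + 11*d^2*s^4 + 11*d^2*s^3 + d*s^5 + d*s^4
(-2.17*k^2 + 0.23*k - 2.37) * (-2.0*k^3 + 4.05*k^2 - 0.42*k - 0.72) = 4.34*k^5 - 9.2485*k^4 + 6.5829*k^3 - 8.1327*k^2 + 0.8298*k + 1.7064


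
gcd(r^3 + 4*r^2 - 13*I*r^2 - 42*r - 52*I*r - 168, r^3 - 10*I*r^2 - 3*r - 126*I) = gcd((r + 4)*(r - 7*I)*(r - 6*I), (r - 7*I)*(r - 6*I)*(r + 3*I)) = r^2 - 13*I*r - 42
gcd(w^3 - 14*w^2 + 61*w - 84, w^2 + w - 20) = w - 4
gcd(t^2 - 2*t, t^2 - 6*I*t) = t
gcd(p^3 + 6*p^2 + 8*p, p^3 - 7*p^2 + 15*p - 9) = 1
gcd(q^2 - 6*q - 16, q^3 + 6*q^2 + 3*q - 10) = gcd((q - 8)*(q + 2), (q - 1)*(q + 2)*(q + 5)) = q + 2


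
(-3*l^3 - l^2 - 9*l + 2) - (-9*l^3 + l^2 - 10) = 6*l^3 - 2*l^2 - 9*l + 12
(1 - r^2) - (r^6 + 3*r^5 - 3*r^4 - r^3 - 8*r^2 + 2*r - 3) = -r^6 - 3*r^5 + 3*r^4 + r^3 + 7*r^2 - 2*r + 4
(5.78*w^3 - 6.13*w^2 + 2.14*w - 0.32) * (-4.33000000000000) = -25.0274*w^3 + 26.5429*w^2 - 9.2662*w + 1.3856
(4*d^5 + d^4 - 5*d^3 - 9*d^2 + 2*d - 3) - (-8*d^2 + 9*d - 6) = 4*d^5 + d^4 - 5*d^3 - d^2 - 7*d + 3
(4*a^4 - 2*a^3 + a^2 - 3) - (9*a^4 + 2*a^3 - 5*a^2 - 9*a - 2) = -5*a^4 - 4*a^3 + 6*a^2 + 9*a - 1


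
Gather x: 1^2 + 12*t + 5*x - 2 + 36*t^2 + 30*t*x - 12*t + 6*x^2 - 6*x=36*t^2 + 6*x^2 + x*(30*t - 1) - 1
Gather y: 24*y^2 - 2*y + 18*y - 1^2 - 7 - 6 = 24*y^2 + 16*y - 14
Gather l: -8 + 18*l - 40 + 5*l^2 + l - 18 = 5*l^2 + 19*l - 66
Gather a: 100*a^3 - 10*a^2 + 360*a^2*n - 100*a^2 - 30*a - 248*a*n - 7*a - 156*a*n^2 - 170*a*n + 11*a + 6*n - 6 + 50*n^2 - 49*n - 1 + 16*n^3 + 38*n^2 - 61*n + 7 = 100*a^3 + a^2*(360*n - 110) + a*(-156*n^2 - 418*n - 26) + 16*n^3 + 88*n^2 - 104*n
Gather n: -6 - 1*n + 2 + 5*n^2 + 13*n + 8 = 5*n^2 + 12*n + 4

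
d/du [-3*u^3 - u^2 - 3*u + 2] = -9*u^2 - 2*u - 3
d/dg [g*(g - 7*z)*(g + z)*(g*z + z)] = z*(4*g^3 - 18*g^2*z + 3*g^2 - 14*g*z^2 - 12*g*z - 7*z^2)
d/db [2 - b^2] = -2*b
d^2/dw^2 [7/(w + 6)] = 14/(w + 6)^3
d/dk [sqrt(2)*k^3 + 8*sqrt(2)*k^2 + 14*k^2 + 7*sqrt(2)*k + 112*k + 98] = 3*sqrt(2)*k^2 + 16*sqrt(2)*k + 28*k + 7*sqrt(2) + 112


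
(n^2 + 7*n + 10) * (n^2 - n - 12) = n^4 + 6*n^3 - 9*n^2 - 94*n - 120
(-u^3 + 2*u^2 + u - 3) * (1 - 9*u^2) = 9*u^5 - 18*u^4 - 10*u^3 + 29*u^2 + u - 3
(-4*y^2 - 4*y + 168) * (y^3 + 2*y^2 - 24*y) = -4*y^5 - 12*y^4 + 256*y^3 + 432*y^2 - 4032*y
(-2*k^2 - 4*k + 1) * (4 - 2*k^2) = 4*k^4 + 8*k^3 - 10*k^2 - 16*k + 4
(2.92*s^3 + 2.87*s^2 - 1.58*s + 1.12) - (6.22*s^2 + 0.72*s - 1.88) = 2.92*s^3 - 3.35*s^2 - 2.3*s + 3.0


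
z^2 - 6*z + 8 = (z - 4)*(z - 2)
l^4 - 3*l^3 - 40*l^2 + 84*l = l*(l - 7)*(l - 2)*(l + 6)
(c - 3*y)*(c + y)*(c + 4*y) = c^3 + 2*c^2*y - 11*c*y^2 - 12*y^3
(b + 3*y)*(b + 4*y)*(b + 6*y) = b^3 + 13*b^2*y + 54*b*y^2 + 72*y^3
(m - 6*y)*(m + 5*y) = m^2 - m*y - 30*y^2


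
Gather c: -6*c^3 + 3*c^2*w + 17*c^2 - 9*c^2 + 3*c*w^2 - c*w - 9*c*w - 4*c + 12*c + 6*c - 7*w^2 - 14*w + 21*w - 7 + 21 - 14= -6*c^3 + c^2*(3*w + 8) + c*(3*w^2 - 10*w + 14) - 7*w^2 + 7*w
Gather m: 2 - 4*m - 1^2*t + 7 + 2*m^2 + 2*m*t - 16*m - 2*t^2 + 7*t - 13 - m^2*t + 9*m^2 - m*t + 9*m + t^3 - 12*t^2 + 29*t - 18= m^2*(11 - t) + m*(t - 11) + t^3 - 14*t^2 + 35*t - 22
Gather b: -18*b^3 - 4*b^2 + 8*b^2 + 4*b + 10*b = -18*b^3 + 4*b^2 + 14*b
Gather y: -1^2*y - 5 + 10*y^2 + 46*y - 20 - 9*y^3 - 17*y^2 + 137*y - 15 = -9*y^3 - 7*y^2 + 182*y - 40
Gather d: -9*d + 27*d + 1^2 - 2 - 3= 18*d - 4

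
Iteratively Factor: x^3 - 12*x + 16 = (x - 2)*(x^2 + 2*x - 8) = (x - 2)^2*(x + 4)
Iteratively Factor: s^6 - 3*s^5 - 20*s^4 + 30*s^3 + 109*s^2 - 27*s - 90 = (s + 1)*(s^5 - 4*s^4 - 16*s^3 + 46*s^2 + 63*s - 90) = (s - 5)*(s + 1)*(s^4 + s^3 - 11*s^2 - 9*s + 18) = (s - 5)*(s - 3)*(s + 1)*(s^3 + 4*s^2 + s - 6) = (s - 5)*(s - 3)*(s + 1)*(s + 2)*(s^2 + 2*s - 3) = (s - 5)*(s - 3)*(s + 1)*(s + 2)*(s + 3)*(s - 1)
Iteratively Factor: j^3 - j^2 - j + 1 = (j - 1)*(j^2 - 1) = (j - 1)^2*(j + 1)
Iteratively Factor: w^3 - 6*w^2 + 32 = (w - 4)*(w^2 - 2*w - 8) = (w - 4)^2*(w + 2)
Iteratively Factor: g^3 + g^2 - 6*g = (g - 2)*(g^2 + 3*g) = (g - 2)*(g + 3)*(g)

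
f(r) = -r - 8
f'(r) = -1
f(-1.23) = -6.77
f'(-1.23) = -1.00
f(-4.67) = -3.33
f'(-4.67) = -1.00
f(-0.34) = -7.66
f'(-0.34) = -1.00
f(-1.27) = -6.73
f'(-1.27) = -1.00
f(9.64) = -17.64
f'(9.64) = -1.00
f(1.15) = -9.15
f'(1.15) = -1.00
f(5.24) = -13.24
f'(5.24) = -1.00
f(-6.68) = -1.32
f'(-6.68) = -1.00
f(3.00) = -11.00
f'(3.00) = -1.00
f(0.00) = -8.00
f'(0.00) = -1.00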